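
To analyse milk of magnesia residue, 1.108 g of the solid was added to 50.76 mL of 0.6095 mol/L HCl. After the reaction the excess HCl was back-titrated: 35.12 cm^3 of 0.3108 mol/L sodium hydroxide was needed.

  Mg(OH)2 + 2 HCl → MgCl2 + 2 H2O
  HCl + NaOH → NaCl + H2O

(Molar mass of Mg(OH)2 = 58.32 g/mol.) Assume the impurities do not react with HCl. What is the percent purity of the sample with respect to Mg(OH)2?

n(HCl) added = 0.05076 × 0.6095 = 0.03094 mol
n(NaOH) used in back-titration = 0.03512 × 0.3108 = 0.01092 mol
n(HCl) left over = 0.01092 mol (1:1 ratio)
n(HCl) consumed by analyte = 0.03094 − 0.01092 = 0.02002 mol
From the 1:2 ratio, n(Mg(OH)2) = 1/2 × 0.02002 = 0.01001 mol
mass of Mg(OH)2 = 0.01001 × 58.32 = 0.5839 g
% Mg(OH)2 = 0.5839 / 1.108 × 100 = 52.70 %

52.70 %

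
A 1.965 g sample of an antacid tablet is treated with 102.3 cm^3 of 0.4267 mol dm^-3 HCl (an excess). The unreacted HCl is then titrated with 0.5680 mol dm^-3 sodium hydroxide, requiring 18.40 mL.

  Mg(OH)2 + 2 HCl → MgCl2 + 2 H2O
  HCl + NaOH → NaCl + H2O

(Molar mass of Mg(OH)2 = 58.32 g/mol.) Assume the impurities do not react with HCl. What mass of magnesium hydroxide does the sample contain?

0.9681 g

n(HCl) added = 0.1023 × 0.4267 = 0.04365 mol
n(NaOH) used in back-titration = 0.01840 × 0.5680 = 0.01045 mol
n(HCl) left over = 0.01045 mol (1:1 ratio)
n(HCl) consumed by analyte = 0.04365 − 0.01045 = 0.03320 mol
From the 1:2 ratio, n(Mg(OH)2) = 1/2 × 0.03320 = 0.01660 mol
mass of Mg(OH)2 = 0.01660 × 58.32 = 0.9681 g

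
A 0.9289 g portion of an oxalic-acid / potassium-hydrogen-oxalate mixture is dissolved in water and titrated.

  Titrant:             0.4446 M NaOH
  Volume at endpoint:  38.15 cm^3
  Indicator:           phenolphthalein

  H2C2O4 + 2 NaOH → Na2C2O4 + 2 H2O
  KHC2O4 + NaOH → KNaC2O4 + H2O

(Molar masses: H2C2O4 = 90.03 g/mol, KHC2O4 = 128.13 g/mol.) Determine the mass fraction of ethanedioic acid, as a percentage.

n(NaOH) = 0.03815 × 0.4446 = 0.01696 mol
Let x = n(H2C2O4), y = n(KHC2O4).
Titrant: 2x + 1y = 0.01696;  mass: 90.03x + 128.13y = 0.9289
Solving, x = 7.486 × 10^-3 mol, y = 1.990 × 10^-3 mol
mass of H2C2O4 = 7.486 × 10^-3 × 90.03 = 0.6740 g
% H2C2O4 = 0.6740 / 0.9289 × 100 = 72.55 %

72.55 %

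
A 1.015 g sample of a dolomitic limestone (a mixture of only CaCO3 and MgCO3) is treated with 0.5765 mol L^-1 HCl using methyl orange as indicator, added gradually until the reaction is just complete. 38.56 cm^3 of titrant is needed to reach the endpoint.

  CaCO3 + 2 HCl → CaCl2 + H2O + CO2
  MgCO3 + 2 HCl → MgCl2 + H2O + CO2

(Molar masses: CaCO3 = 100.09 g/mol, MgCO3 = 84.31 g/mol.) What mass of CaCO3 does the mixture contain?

n(HCl) = 0.03856 × 0.5765 = 0.02223 mol
Let x = n(CaCO3), y = n(MgCO3).
Titrant: 2x + 2y = 0.02223;  mass: 100.09x + 84.31y = 1.015
Solving, x = 4.937 × 10^-3 mol, y = 6.178 × 10^-3 mol
mass of CaCO3 = 4.937 × 10^-3 × 100.09 = 0.4941 g

0.4941 g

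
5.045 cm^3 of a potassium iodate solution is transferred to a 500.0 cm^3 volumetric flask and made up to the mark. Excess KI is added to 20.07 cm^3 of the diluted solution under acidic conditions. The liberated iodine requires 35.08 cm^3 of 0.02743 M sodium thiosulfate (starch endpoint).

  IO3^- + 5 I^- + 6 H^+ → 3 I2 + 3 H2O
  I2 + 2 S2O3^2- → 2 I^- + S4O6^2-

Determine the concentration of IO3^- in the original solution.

n(S2O3^2-) = 0.03508 × 0.02743 = 9.622 × 10^-4 mol
n(I2) = n(S2O3^2-)/2 = 4.811 × 10^-4 mol
From the 1:3 ratio, n(IO3^-) in the aliquot = 1/3 × 4.811 × 10^-4 = 1.604 × 10^-4 mol
[IO3^-]_dilute = 1.604 × 10^-4 / 0.02007 = 0.007991 mol/L
[IO3^-]_original = 0.007991 × 500.0/5.045 = 0.7919 mol/L

0.7919 M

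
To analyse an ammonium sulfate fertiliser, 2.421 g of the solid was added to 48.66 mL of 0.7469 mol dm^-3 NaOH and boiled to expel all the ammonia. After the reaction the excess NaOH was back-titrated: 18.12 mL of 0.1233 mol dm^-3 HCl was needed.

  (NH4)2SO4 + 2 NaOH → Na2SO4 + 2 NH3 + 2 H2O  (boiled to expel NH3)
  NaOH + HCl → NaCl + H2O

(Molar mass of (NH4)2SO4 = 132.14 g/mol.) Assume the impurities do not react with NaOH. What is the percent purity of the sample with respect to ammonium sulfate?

93.09 %

n(NaOH) added = 0.04866 × 0.7469 = 0.03634 mol
n(HCl) used in back-titration = 0.01812 × 0.1233 = 2.234 × 10^-3 mol
n(NaOH) left over = 2.234 × 10^-3 mol (1:1 ratio)
n(NaOH) consumed by analyte = 0.03634 − 2.234 × 10^-3 = 0.03411 mol
From the 1:2 ratio, n((NH4)2SO4) = 1/2 × 0.03411 = 0.01705 mol
mass of (NH4)2SO4 = 0.01705 × 132.14 = 2.254 g
% (NH4)2SO4 = 2.254 / 2.421 × 100 = 93.09 %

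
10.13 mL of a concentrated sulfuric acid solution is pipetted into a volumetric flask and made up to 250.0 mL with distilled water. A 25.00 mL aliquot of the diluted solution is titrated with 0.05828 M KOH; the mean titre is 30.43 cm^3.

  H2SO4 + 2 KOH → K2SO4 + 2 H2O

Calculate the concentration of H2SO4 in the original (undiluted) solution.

n(KOH) = 0.03043 × 0.05828 = 1.773 × 10^-3 mol
From the 1:2 ratio, n(H2SO4) in the aliquot = 1/2 × 1.773 × 10^-3 = 8.867 × 10^-4 mol
[H2SO4]_dilute = 8.867 × 10^-4 / 0.02500 = 0.03547 mol/L
Dilution factor = 250.0 / 10.13 = 24.68
[H2SO4]_stock = 0.03547 × 24.68 = 0.8754 mol/L

0.8754 M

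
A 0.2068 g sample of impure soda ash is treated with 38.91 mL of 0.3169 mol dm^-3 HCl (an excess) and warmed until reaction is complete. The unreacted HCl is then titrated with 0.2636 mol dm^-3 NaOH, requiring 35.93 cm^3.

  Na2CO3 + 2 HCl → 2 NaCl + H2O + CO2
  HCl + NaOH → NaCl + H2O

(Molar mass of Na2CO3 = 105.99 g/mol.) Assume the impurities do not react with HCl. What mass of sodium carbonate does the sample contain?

n(HCl) added = 0.03891 × 0.3169 = 0.01233 mol
n(NaOH) used in back-titration = 0.03593 × 0.2636 = 9.471 × 10^-3 mol
n(HCl) left over = 9.471 × 10^-3 mol (1:1 ratio)
n(HCl) consumed by analyte = 0.01233 − 9.471 × 10^-3 = 2.859 × 10^-3 mol
From the 1:2 ratio, n(Na2CO3) = 1/2 × 2.859 × 10^-3 = 1.430 × 10^-3 mol
mass of Na2CO3 = 1.430 × 10^-3 × 105.99 = 0.1515 g

0.1515 g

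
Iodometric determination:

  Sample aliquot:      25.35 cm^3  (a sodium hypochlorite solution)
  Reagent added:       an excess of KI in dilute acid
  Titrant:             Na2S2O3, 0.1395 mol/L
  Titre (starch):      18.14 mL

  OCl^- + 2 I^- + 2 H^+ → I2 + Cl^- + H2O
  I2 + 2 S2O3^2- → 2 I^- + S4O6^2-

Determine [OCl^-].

n(S2O3^2-) = 0.01814 × 0.1395 = 2.531 × 10^-3 mol
n(I2) = n(S2O3^2-)/2 = 1.265 × 10^-3 mol
n(OCl^-) in the aliquot = 1.265 × 10^-3 mol (1:1 ratio)
[OCl^-] = 1.265 × 10^-3 / 0.02535 = 0.04991 mol/L

0.04991 mol/L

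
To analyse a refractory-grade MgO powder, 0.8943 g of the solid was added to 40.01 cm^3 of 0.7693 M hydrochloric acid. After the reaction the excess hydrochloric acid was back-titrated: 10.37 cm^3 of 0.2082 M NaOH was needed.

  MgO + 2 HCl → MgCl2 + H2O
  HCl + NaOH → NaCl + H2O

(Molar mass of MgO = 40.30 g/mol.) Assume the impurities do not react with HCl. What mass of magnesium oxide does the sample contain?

n(HCl) added = 0.04001 × 0.7693 = 0.03078 mol
n(NaOH) used in back-titration = 0.01037 × 0.2082 = 2.159 × 10^-3 mol
n(HCl) left over = 2.159 × 10^-3 mol (1:1 ratio)
n(HCl) consumed by analyte = 0.03078 − 2.159 × 10^-3 = 0.02862 mol
From the 1:2 ratio, n(MgO) = 1/2 × 0.02862 = 0.01431 mol
mass of MgO = 0.01431 × 40.30 = 0.5767 g

0.5767 g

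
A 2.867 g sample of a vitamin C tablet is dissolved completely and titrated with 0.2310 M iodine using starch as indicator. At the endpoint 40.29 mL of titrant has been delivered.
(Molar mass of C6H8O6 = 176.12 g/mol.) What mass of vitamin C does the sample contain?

C6H8O6 + I2 → C6H6O6 + 2 HI
n(I2) = 0.04029 L × 0.2310 mol/L = 9.307 × 10^-3 mol
n(C6H8O6) = 9.307 × 10^-3 mol (1:1 ratio)
mass of C6H8O6 = 9.307 × 10^-3 × 176.12 g/mol = 1.639 g

1.639 g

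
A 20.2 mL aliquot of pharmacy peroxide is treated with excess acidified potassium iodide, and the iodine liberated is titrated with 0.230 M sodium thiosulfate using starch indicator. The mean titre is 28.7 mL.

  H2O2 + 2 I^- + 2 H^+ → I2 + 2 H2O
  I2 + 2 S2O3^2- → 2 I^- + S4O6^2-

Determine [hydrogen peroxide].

n(S2O3^2-) = 0.0287 × 0.230 = 6.60 × 10^-3 mol
n(I2) = n(S2O3^2-)/2 = 3.30 × 10^-3 mol
n(H2O2) in the aliquot = 3.30 × 10^-3 mol (1:1 ratio)
[H2O2] = 3.30 × 10^-3 / 0.0202 = 0.163 mol/L

0.163 M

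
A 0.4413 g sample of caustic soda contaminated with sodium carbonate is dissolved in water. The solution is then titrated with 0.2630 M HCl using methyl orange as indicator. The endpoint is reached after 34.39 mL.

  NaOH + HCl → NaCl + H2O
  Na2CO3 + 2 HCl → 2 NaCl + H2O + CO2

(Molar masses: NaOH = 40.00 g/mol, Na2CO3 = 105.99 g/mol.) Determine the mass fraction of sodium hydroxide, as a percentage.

26.52 %

n(HCl) = 0.03439 × 0.2630 = 9.045 × 10^-3 mol
Let x = n(NaOH), y = n(Na2CO3).
Titrant: 1x + 2y = 9.045 × 10^-3;  mass: 40.00x + 105.99y = 0.4413
Solving, x = 2.926 × 10^-3 mol, y = 3.060 × 10^-3 mol
mass of NaOH = 2.926 × 10^-3 × 40.00 = 0.1170 g
% NaOH = 0.1170 / 0.4413 × 100 = 26.52 %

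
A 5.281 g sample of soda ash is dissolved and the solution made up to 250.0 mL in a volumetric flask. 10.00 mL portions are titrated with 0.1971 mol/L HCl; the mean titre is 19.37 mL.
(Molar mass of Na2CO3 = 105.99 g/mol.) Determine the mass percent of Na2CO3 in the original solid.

Na2CO3 + 2 HCl → 2 NaCl + H2O + CO2
n(HCl) per titration = 0.01937 × 0.1971 = 3.818 × 10^-3 mol
From the 1:2 ratio, n(Na2CO3) in each aliquot = 1/2 × 3.818 × 10^-3 = 1.909 × 10^-3 mol
n(Na2CO3) in the whole flask = 1.909 × 10^-3 × 250.0/10.00 = 0.04772 mol
mass of Na2CO3 = 0.04772 × 105.99 = 5.058 g
% Na2CO3 = 5.058 / 5.281 × 100 = 95.78 %

95.78 %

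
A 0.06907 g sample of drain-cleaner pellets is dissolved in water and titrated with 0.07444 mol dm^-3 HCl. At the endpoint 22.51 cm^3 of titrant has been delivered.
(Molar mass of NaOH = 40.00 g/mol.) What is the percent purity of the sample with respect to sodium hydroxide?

NaOH + HCl → NaCl + H2O
n(HCl) = 0.02251 L × 0.07444 mol/L = 1.676 × 10^-3 mol
n(NaOH) = 1.676 × 10^-3 mol (1:1 ratio)
mass of NaOH = 1.676 × 10^-3 × 40.00 g/mol = 0.06703 g
% NaOH = 0.06703 / 0.06907 × 100 = 97.04 %

97.04 %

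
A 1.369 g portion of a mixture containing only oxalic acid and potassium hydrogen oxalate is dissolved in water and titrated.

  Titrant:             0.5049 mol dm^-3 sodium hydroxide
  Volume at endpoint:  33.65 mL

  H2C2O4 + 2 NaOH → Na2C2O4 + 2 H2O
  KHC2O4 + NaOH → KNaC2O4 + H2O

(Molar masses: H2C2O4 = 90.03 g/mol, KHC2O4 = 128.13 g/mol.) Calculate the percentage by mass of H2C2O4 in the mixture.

n(NaOH) = 0.03365 × 0.5049 = 0.01699 mol
Let x = n(H2C2O4), y = n(KHC2O4).
Titrant: 2x + 1y = 0.01699;  mass: 90.03x + 128.13y = 1.369
Solving, x = 4.860 × 10^-3 mol, y = 7.269 × 10^-3 mol
mass of H2C2O4 = 4.860 × 10^-3 × 90.03 = 0.4376 g
% H2C2O4 = 0.4376 / 1.369 × 100 = 31.96 %

31.96 %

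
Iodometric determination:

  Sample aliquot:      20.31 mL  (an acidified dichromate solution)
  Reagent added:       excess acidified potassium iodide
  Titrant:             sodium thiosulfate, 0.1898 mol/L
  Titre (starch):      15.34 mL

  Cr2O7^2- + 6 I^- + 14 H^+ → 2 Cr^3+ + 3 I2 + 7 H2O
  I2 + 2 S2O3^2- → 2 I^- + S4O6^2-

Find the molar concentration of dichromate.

n(S2O3^2-) = 0.01534 × 0.1898 = 2.912 × 10^-3 mol
n(I2) = n(S2O3^2-)/2 = 1.456 × 10^-3 mol
From the 1:3 ratio, n(Cr2O7^2-) in the aliquot = 1/3 × 1.456 × 10^-3 = 4.853 × 10^-4 mol
[Cr2O7^2-] = 4.853 × 10^-4 / 0.02031 = 0.02389 mol/L

0.02389 mol/L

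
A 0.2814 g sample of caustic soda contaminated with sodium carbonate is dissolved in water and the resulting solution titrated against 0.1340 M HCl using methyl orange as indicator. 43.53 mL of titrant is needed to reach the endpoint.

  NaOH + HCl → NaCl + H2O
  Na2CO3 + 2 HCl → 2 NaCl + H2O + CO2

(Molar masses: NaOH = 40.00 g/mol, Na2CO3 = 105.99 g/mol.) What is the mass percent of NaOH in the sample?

n(HCl) = 0.04353 × 0.1340 = 5.833 × 10^-3 mol
Let x = n(NaOH), y = n(Na2CO3).
Titrant: 1x + 2y = 5.833 × 10^-3;  mass: 40.00x + 105.99y = 0.2814
Solving, x = 2.133 × 10^-3 mol, y = 1.850 × 10^-3 mol
mass of NaOH = 2.133 × 10^-3 × 40.00 = 0.08533 g
% NaOH = 0.08533 / 0.2814 × 100 = 30.32 %

30.32 %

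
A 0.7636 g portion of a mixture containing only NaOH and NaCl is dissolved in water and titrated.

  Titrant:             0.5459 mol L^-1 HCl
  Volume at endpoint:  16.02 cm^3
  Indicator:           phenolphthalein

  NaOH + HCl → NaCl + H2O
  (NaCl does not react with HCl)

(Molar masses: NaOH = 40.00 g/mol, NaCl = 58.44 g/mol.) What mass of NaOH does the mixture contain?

n(HCl) = 0.01602 × 0.5459 = 8.745 × 10^-3 mol
Let x = n(NaOH), y = n(NaCl).
Titrant: 1x = 8.745 × 10^-3;  mass: 40.00x + 58.44y = 0.7636
Solving, x = 8.745 × 10^-3 mol, y = 7.081 × 10^-3 mol
mass of NaOH = 8.745 × 10^-3 × 40.00 = 0.3498 g

0.3498 g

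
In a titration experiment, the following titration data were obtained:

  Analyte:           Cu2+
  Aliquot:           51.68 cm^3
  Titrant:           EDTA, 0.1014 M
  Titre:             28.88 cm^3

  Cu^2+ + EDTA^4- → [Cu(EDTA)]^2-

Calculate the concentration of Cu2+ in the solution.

n(EDTA) = 0.02888 L × 0.1014 mol/L = 2.928 × 10^-3 mol
n(Cu2+) = 2.928 × 10^-3 mol (1:1 mole ratio)
[Cu2+] = 2.928 × 10^-3 mol / 0.05168 L = 0.05666 mol/L

0.05666 M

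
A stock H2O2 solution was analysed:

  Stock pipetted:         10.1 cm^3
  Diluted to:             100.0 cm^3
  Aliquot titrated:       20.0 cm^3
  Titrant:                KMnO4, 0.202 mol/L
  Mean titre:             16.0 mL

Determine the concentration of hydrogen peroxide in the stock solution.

2 MnO4^- + 5 H2O2 + 6 H^+ → 2 Mn^2+ + 5 O2 + 8 H2O
n(KMnO4) = 0.0160 × 0.202 = 3.23 × 10^-3 mol
From the 5:2 ratio, n(H2O2) in the aliquot = 5/2 × 3.23 × 10^-3 = 8.08 × 10^-3 mol
[H2O2]_dilute = 8.08 × 10^-3 / 0.0200 = 0.404 mol/L
Dilution factor = 100.0 / 10.1 = 9.901
[H2O2]_stock = 0.404 × 9.901 = 4.00 mol/L

4.00 mol/L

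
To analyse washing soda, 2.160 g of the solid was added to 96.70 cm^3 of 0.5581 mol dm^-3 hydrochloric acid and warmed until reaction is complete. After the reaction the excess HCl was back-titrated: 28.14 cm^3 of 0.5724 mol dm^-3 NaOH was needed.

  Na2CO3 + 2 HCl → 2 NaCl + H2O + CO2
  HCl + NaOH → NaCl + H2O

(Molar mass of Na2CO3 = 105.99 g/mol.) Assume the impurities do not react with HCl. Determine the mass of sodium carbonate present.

n(HCl) added = 0.09670 × 0.5581 = 0.05397 mol
n(NaOH) used in back-titration = 0.02814 × 0.5724 = 0.01611 mol
n(HCl) left over = 0.01611 mol (1:1 ratio)
n(HCl) consumed by analyte = 0.05397 − 0.01611 = 0.03786 mol
From the 1:2 ratio, n(Na2CO3) = 1/2 × 0.03786 = 0.01893 mol
mass of Na2CO3 = 0.01893 × 105.99 = 2.006 g

2.006 g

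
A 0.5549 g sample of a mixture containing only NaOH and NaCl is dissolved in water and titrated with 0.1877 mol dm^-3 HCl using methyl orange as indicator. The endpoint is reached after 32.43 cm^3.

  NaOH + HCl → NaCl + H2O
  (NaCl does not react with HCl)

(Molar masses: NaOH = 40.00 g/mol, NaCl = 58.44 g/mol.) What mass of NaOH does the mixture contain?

n(HCl) = 0.03243 × 0.1877 = 6.087 × 10^-3 mol
Let x = n(NaOH), y = n(NaCl).
Titrant: 1x = 6.087 × 10^-3;  mass: 40.00x + 58.44y = 0.5549
Solving, x = 6.087 × 10^-3 mol, y = 5.329 × 10^-3 mol
mass of NaOH = 6.087 × 10^-3 × 40.00 = 0.2435 g

0.2435 g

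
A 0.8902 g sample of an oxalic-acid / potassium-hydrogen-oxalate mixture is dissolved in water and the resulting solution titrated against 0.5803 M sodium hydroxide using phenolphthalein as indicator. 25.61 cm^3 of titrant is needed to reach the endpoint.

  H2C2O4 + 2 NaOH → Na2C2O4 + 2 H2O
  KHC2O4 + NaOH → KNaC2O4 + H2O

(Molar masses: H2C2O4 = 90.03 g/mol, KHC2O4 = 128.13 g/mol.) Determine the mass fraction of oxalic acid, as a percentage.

n(NaOH) = 0.02561 × 0.5803 = 0.01486 mol
Let x = n(H2C2O4), y = n(KHC2O4).
Titrant: 2x + 1y = 0.01486;  mass: 90.03x + 128.13y = 0.8902
Solving, x = 6.100 × 10^-3 mol, y = 2.661 × 10^-3 mol
mass of H2C2O4 = 6.100 × 10^-3 × 90.03 = 0.5492 g
% H2C2O4 = 0.5492 / 0.8902 × 100 = 61.69 %

61.69 %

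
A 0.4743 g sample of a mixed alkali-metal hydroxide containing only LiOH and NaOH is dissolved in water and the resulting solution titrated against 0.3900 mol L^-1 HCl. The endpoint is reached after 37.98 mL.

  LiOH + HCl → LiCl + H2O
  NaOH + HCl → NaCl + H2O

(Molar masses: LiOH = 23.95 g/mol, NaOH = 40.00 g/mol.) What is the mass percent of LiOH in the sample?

n(HCl) = 0.03798 × 0.3900 = 0.01481 mol
Let x = n(LiOH), y = n(NaOH).
Titrant: 1x + 1y = 0.01481;  mass: 23.95x + 40.00y = 0.4743
Solving, x = 7.364 × 10^-3 mol, y = 7.448 × 10^-3 mol
mass of LiOH = 7.364 × 10^-3 × 23.95 = 0.1764 g
% LiOH = 0.1764 / 0.4743 × 100 = 37.18 %

37.18 %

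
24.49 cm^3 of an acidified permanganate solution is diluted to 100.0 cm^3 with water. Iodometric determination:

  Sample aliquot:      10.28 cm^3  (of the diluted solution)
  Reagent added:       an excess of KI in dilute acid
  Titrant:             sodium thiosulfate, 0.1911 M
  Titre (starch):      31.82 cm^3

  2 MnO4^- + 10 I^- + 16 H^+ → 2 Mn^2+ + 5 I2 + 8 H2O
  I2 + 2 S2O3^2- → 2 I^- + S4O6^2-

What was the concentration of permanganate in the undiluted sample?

0.4831 M

n(S2O3^2-) = 0.03182 × 0.1911 = 6.081 × 10^-3 mol
n(I2) = n(S2O3^2-)/2 = 3.040 × 10^-3 mol
From the 2:5 ratio, n(MnO4^-) in the aliquot = 2/5 × 3.040 × 10^-3 = 1.216 × 10^-3 mol
[MnO4^-]_dilute = 1.216 × 10^-3 / 0.01028 = 0.1183 mol/L
[MnO4^-]_original = 0.1183 × 100.0/24.49 = 0.4831 mol/L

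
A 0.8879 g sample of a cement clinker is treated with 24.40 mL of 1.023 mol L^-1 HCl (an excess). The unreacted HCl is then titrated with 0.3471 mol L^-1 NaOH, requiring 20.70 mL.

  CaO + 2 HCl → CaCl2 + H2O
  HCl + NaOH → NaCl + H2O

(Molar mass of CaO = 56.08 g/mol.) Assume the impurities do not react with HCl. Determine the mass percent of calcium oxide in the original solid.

56.14 %

n(HCl) added = 0.02440 × 1.023 = 0.02496 mol
n(NaOH) used in back-titration = 0.02070 × 0.3471 = 7.185 × 10^-3 mol
n(HCl) left over = 7.185 × 10^-3 mol (1:1 ratio)
n(HCl) consumed by analyte = 0.02496 − 7.185 × 10^-3 = 0.01778 mol
From the 1:2 ratio, n(CaO) = 1/2 × 0.01778 = 8.888 × 10^-3 mol
mass of CaO = 8.888 × 10^-3 × 56.08 = 0.4984 g
% CaO = 0.4984 / 0.8879 × 100 = 56.14 %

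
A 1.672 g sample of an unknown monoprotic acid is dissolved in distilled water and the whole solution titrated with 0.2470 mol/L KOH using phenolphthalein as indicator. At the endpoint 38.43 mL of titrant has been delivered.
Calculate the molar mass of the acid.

n(KOH) = 0.03843 L × 0.2470 mol/L = 9.492 × 10^-3 mol
n(HA) = 9.492 × 10^-3 mol (1:1 ratio)
M = m / n = 1.672 g / 9.492 × 10^-3 mol = 176.1 g/mol

176.1 g/mol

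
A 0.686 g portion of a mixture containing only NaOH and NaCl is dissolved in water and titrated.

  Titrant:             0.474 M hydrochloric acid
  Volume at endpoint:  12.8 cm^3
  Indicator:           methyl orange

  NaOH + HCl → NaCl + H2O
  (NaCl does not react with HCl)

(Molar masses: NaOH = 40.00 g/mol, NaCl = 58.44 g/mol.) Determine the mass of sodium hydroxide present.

0.243 g

n(HCl) = 0.0128 × 0.474 = 6.07 × 10^-3 mol
Let x = n(NaOH), y = n(NaCl).
Titrant: 1x = 6.07 × 10^-3;  mass: 40.00x + 58.44y = 0.686
Solving, x = 6.07 × 10^-3 mol, y = 7.59 × 10^-3 mol
mass of NaOH = 6.07 × 10^-3 × 40.00 = 0.243 g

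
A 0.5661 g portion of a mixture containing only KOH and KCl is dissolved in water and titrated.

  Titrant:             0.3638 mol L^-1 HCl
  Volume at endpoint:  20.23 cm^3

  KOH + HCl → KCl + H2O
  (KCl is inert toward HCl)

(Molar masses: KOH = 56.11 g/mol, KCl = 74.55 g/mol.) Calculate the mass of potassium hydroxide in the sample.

0.4130 g

n(HCl) = 0.02023 × 0.3638 = 7.360 × 10^-3 mol
Let x = n(KOH), y = n(KCl).
Titrant: 1x = 7.360 × 10^-3;  mass: 56.11x + 74.55y = 0.5661
Solving, x = 7.360 × 10^-3 mol, y = 2.054 × 10^-3 mol
mass of KOH = 7.360 × 10^-3 × 56.11 = 0.4130 g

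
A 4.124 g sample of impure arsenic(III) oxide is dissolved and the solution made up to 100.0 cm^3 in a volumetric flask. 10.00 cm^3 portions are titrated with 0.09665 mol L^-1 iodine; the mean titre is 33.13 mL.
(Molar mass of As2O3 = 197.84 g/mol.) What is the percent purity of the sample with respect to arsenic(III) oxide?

76.80 %

As2O3 + 2 I2 + 2 H2O → As2O5 + 4 HI
n(I2) per titration = 0.03313 × 0.09665 = 3.202 × 10^-3 mol
From the 1:2 ratio, n(As2O3) in each aliquot = 1/2 × 3.202 × 10^-3 = 1.601 × 10^-3 mol
n(As2O3) in the whole flask = 1.601 × 10^-3 × 100.0/10.00 = 0.01601 mol
mass of As2O3 = 0.01601 × 197.84 = 3.167 g
% As2O3 = 3.167 / 4.124 × 100 = 76.80 %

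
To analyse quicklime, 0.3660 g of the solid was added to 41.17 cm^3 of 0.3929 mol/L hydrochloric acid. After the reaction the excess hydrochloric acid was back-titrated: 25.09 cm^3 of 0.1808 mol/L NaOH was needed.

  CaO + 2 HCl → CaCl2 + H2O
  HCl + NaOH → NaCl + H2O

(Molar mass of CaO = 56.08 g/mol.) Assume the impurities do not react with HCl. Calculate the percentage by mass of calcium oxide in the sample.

n(HCl) added = 0.04117 × 0.3929 = 0.01618 mol
n(NaOH) used in back-titration = 0.02509 × 0.1808 = 4.536 × 10^-3 mol
n(HCl) left over = 4.536 × 10^-3 mol (1:1 ratio)
n(HCl) consumed by analyte = 0.01618 − 4.536 × 10^-3 = 0.01164 mol
From the 1:2 ratio, n(CaO) = 1/2 × 0.01164 = 5.820 × 10^-3 mol
mass of CaO = 5.820 × 10^-3 × 56.08 = 0.3264 g
% CaO = 0.3264 / 0.3660 × 100 = 89.17 %

89.17 %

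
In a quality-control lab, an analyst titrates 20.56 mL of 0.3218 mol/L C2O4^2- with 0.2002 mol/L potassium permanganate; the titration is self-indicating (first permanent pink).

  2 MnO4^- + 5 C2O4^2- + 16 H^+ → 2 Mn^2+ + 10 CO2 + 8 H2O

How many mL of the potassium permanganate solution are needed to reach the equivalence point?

13.22 mL

n(C2O4^2-) = 0.02056 L × 0.3218 mol/L = 6.616 × 10^-3 mol
From the 2:5 stoichiometry, n(KMnO4) = 2/5 × 6.616 × 10^-3 = 2.646 × 10^-3 mol
V(KMnO4) = 2.646 × 10^-3 mol / 0.2002 mol/L = 0.01322 L = 13.22 mL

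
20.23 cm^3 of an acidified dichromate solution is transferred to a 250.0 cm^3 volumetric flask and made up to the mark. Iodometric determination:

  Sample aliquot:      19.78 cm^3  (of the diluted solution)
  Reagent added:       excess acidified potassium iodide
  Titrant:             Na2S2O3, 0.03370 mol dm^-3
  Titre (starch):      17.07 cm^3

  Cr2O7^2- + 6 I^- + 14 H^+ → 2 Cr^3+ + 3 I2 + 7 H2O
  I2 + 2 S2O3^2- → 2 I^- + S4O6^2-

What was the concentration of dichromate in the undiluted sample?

n(S2O3^2-) = 0.01707 × 0.03370 = 5.753 × 10^-4 mol
n(I2) = n(S2O3^2-)/2 = 2.876 × 10^-4 mol
From the 1:3 ratio, n(Cr2O7^2-) in the aliquot = 1/3 × 2.876 × 10^-4 = 9.588 × 10^-5 mol
[Cr2O7^2-]_dilute = 9.588 × 10^-5 / 0.01978 = 0.004847 mol/L
[Cr2O7^2-]_original = 0.004847 × 250.0/20.23 = 0.05990 mol/L

0.05990 mol/L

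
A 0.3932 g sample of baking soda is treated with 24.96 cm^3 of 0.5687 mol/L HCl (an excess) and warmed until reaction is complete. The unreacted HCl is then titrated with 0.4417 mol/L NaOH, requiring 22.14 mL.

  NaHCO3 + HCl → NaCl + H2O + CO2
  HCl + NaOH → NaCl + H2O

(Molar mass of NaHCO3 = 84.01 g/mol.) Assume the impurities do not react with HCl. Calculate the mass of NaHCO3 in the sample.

0.3709 g

n(HCl) added = 0.02496 × 0.5687 = 0.01419 mol
n(NaOH) used in back-titration = 0.02214 × 0.4417 = 9.779 × 10^-3 mol
n(HCl) left over = 9.779 × 10^-3 mol (1:1 ratio)
n(HCl) consumed by analyte = 0.01419 − 9.779 × 10^-3 = 4.416 × 10^-3 mol
n(NaHCO3) = 4.416 × 10^-3 mol (1:1 ratio)
mass of NaHCO3 = 4.416 × 10^-3 × 84.01 = 0.3709 g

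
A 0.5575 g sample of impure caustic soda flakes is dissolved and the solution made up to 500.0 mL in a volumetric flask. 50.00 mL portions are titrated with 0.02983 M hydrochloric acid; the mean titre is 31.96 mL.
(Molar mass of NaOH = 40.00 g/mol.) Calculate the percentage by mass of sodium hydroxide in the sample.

68.40 %

NaOH + HCl → NaCl + H2O
n(HCl) per titration = 0.03196 × 0.02983 = 9.534 × 10^-4 mol
n(NaOH) in each aliquot = 9.534 × 10^-4 mol (1:1 ratio)
n(NaOH) in the whole flask = 9.534 × 10^-4 × 500.0/50.00 = 9.534 × 10^-3 mol
mass of NaOH = 9.534 × 10^-3 × 40.00 = 0.3813 g
% NaOH = 0.3813 / 0.5575 × 100 = 68.40 %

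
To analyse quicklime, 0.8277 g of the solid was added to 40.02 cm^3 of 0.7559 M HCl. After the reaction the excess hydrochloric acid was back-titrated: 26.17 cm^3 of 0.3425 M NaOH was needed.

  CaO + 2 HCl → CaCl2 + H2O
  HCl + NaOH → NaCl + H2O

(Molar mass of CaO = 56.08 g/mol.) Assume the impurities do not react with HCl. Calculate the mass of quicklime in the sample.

n(HCl) added = 0.04002 × 0.7559 = 0.03025 mol
n(NaOH) used in back-titration = 0.02617 × 0.3425 = 8.963 × 10^-3 mol
n(HCl) left over = 8.963 × 10^-3 mol (1:1 ratio)
n(HCl) consumed by analyte = 0.03025 − 8.963 × 10^-3 = 0.02129 mol
From the 1:2 ratio, n(CaO) = 1/2 × 0.02129 = 0.01064 mol
mass of CaO = 0.01064 × 56.08 = 0.5969 g

0.5969 g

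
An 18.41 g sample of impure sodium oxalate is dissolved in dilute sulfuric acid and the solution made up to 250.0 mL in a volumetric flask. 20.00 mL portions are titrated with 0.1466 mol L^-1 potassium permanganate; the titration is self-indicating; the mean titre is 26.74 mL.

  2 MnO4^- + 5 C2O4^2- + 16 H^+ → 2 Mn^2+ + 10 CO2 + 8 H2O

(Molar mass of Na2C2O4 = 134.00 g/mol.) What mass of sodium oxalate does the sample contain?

16.42 g

n(KMnO4) per titration = 0.02674 × 0.1466 = 3.920 × 10^-3 mol
From the 5:2 ratio, n(Na2C2O4) in each aliquot = 5/2 × 3.920 × 10^-3 = 9.800 × 10^-3 mol
n(Na2C2O4) in the whole flask = 9.800 × 10^-3 × 250.0/20.00 = 0.1225 mol
mass of Na2C2O4 = 0.1225 × 134.00 = 16.42 g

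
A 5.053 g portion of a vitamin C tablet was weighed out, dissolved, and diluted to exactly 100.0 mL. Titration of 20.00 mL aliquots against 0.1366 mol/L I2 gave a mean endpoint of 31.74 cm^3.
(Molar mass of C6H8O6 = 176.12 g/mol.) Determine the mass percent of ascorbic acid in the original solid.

75.56 %

C6H8O6 + I2 → C6H6O6 + 2 HI
n(I2) per titration = 0.03174 × 0.1366 = 4.336 × 10^-3 mol
n(C6H8O6) in each aliquot = 4.336 × 10^-3 mol (1:1 ratio)
n(C6H8O6) in the whole flask = 4.336 × 10^-3 × 100.0/20.00 = 0.02168 mol
mass of C6H8O6 = 0.02168 × 176.12 = 3.818 g
% C6H8O6 = 3.818 / 5.053 × 100 = 75.56 %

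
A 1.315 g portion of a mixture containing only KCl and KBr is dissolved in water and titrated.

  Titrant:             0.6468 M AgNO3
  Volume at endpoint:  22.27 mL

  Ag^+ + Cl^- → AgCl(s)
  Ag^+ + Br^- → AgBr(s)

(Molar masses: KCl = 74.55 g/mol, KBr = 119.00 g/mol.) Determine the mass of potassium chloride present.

0.6694 g

n(AgNO3) = 0.02227 × 0.6468 = 0.01440 mol
Let x = n(KCl), y = n(KBr).
Titrant: 1x + 1y = 0.01440;  mass: 74.55x + 119.00y = 1.315
Solving, x = 8.979 × 10^-3 mol, y = 5.426 × 10^-3 mol
mass of KCl = 8.979 × 10^-3 × 74.55 = 0.6694 g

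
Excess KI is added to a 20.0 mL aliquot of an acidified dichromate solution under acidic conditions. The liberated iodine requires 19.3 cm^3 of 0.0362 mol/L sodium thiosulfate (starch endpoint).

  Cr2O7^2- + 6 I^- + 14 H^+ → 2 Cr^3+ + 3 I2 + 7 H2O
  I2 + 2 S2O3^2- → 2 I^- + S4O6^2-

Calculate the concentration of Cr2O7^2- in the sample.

0.00582 mol/L

n(S2O3^2-) = 0.0193 × 0.0362 = 6.99 × 10^-4 mol
n(I2) = n(S2O3^2-)/2 = 3.49 × 10^-4 mol
From the 1:3 ratio, n(Cr2O7^2-) in the aliquot = 1/3 × 3.49 × 10^-4 = 1.16 × 10^-4 mol
[Cr2O7^2-] = 1.16 × 10^-4 / 0.0200 = 0.00582 mol/L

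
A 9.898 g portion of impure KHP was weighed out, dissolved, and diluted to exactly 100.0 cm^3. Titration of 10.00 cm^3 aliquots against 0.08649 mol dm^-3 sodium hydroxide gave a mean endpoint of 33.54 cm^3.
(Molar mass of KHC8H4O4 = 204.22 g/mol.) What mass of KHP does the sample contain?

5.924 g

KHC8H4O4 + NaOH → KNaC8H4O4 + H2O
n(NaOH) per titration = 0.03354 × 0.08649 = 2.901 × 10^-3 mol
n(KHC8H4O4) in each aliquot = 2.901 × 10^-3 mol (1:1 ratio)
n(KHC8H4O4) in the whole flask = 2.901 × 10^-3 × 100.0/10.00 = 0.02901 mol
mass of KHC8H4O4 = 0.02901 × 204.22 = 5.924 g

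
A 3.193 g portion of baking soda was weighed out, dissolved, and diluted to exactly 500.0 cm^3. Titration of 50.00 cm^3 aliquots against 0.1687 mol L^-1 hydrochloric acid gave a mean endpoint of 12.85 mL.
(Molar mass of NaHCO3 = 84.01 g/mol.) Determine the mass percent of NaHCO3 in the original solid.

NaHCO3 + HCl → NaCl + H2O + CO2
n(HCl) per titration = 0.01285 × 0.1687 = 2.168 × 10^-3 mol
n(NaHCO3) in each aliquot = 2.168 × 10^-3 mol (1:1 ratio)
n(NaHCO3) in the whole flask = 2.168 × 10^-3 × 500.0/50.00 = 0.02168 mol
mass of NaHCO3 = 0.02168 × 84.01 = 1.821 g
% NaHCO3 = 1.821 / 3.193 × 100 = 57.04 %

57.04 %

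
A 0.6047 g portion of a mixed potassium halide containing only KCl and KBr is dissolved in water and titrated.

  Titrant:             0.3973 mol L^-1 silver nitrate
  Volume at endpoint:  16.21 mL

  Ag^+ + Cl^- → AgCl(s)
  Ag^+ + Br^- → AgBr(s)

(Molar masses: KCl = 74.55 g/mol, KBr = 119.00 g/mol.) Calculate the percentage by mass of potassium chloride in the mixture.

n(AgNO3) = 0.01621 × 0.3973 = 6.440 × 10^-3 mol
Let x = n(KCl), y = n(KBr).
Titrant: 1x + 1y = 6.440 × 10^-3;  mass: 74.55x + 119.00y = 0.6047
Solving, x = 3.638 × 10^-3 mol, y = 2.803 × 10^-3 mol
mass of KCl = 3.638 × 10^-3 × 74.55 = 0.2712 g
% KCl = 0.2712 / 0.6047 × 100 = 44.84 %

44.84 %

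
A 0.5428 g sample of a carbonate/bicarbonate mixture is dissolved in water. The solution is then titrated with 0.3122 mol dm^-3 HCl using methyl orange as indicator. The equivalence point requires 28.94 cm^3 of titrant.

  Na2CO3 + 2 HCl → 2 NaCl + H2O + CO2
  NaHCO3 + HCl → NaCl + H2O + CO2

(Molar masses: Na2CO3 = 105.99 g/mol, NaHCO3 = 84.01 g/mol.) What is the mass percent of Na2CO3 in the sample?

68.07 %

n(HCl) = 0.02894 × 0.3122 = 9.035 × 10^-3 mol
Let x = n(Na2CO3), y = n(NaHCO3).
Titrant: 2x + 1y = 9.035 × 10^-3;  mass: 105.99x + 84.01y = 0.5428
Solving, x = 3.486 × 10^-3 mol, y = 2.063 × 10^-3 mol
mass of Na2CO3 = 3.486 × 10^-3 × 105.99 = 0.3695 g
% Na2CO3 = 0.3695 / 0.5428 × 100 = 68.07 %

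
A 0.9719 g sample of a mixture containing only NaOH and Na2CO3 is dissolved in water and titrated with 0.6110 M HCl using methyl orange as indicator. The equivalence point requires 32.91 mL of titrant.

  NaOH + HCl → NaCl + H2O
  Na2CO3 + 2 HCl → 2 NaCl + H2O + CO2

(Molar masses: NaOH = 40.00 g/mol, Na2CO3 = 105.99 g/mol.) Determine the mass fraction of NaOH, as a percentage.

n(HCl) = 0.03291 × 0.6110 = 0.02011 mol
Let x = n(NaOH), y = n(Na2CO3).
Titrant: 1x + 2y = 0.02011;  mass: 40.00x + 105.99y = 0.9719
Solving, x = 7.212 × 10^-3 mol, y = 6.448 × 10^-3 mol
mass of NaOH = 7.212 × 10^-3 × 40.00 = 0.2885 g
% NaOH = 0.2885 / 0.9719 × 100 = 29.68 %

29.68 %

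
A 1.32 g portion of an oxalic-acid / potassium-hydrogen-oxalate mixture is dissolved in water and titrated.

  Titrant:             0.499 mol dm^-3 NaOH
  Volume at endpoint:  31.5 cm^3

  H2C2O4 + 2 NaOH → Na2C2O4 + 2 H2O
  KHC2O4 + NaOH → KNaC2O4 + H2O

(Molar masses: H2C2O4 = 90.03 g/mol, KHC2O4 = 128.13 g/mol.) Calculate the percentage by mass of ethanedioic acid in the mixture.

28.5 %

n(NaOH) = 0.0315 × 0.499 = 0.0157 mol
Let x = n(H2C2O4), y = n(KHC2O4).
Titrant: 2x + 1y = 0.0157;  mass: 90.03x + 128.13y = 1.32
Solving, x = 4.18 × 10^-3 mol, y = 7.37 × 10^-3 mol
mass of H2C2O4 = 4.18 × 10^-3 × 90.03 = 0.376 g
% H2C2O4 = 0.376 / 1.32 × 100 = 28.5 %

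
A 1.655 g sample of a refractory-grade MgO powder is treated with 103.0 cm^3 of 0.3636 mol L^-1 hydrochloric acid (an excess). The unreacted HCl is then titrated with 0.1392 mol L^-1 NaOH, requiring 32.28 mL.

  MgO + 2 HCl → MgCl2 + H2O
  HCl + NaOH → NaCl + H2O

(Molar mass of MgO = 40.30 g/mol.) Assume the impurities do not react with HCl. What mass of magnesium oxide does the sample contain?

0.6641 g

n(HCl) added = 0.1030 × 0.3636 = 0.03745 mol
n(NaOH) used in back-titration = 0.03228 × 0.1392 = 4.493 × 10^-3 mol
n(HCl) left over = 4.493 × 10^-3 mol (1:1 ratio)
n(HCl) consumed by analyte = 0.03745 − 4.493 × 10^-3 = 0.03296 mol
From the 1:2 ratio, n(MgO) = 1/2 × 0.03296 = 0.01648 mol
mass of MgO = 0.01648 × 40.30 = 0.6641 g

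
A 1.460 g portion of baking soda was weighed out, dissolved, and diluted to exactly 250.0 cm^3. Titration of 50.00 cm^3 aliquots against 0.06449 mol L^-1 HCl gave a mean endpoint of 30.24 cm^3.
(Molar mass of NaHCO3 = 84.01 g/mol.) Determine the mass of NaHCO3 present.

NaHCO3 + HCl → NaCl + H2O + CO2
n(HCl) per titration = 0.03024 × 0.06449 = 1.950 × 10^-3 mol
n(NaHCO3) in each aliquot = 1.950 × 10^-3 mol (1:1 ratio)
n(NaHCO3) in the whole flask = 1.950 × 10^-3 × 250.0/50.00 = 9.751 × 10^-3 mol
mass of NaHCO3 = 9.751 × 10^-3 × 84.01 = 0.8192 g

0.8192 g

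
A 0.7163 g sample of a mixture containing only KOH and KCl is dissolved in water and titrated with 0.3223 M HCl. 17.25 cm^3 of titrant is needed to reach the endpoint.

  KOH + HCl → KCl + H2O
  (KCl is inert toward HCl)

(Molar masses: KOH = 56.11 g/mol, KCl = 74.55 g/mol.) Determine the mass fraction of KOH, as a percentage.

43.55 %

n(HCl) = 0.01725 × 0.3223 = 5.560 × 10^-3 mol
Let x = n(KOH), y = n(KCl).
Titrant: 1x = 5.560 × 10^-3;  mass: 56.11x + 74.55y = 0.7163
Solving, x = 5.560 × 10^-3 mol, y = 5.424 × 10^-3 mol
mass of KOH = 5.560 × 10^-3 × 56.11 = 0.3120 g
% KOH = 0.3120 / 0.7163 × 100 = 43.55 %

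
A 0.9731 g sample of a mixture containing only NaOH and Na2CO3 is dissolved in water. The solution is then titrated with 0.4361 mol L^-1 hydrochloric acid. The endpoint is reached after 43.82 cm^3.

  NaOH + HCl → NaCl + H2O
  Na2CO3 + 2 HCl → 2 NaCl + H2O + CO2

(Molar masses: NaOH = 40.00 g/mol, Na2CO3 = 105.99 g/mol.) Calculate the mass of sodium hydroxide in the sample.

0.1220 g

n(HCl) = 0.04382 × 0.4361 = 0.01911 mol
Let x = n(NaOH), y = n(Na2CO3).
Titrant: 1x + 2y = 0.01911;  mass: 40.00x + 105.99y = 0.9731
Solving, x = 3.050 × 10^-3 mol, y = 8.030 × 10^-3 mol
mass of NaOH = 3.050 × 10^-3 × 40.00 = 0.1220 g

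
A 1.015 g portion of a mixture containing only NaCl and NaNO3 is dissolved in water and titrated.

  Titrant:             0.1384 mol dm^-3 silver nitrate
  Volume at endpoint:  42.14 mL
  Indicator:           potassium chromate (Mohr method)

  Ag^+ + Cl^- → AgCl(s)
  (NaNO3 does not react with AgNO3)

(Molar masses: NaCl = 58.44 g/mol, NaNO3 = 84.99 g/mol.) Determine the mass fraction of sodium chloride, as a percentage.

33.58 %

n(AgNO3) = 0.04214 × 0.1384 = 5.832 × 10^-3 mol
Let x = n(NaCl), y = n(NaNO3).
Titrant: 1x = 5.832 × 10^-3;  mass: 58.44x + 84.99y = 1.015
Solving, x = 5.832 × 10^-3 mol, y = 7.932 × 10^-3 mol
mass of NaCl = 5.832 × 10^-3 × 58.44 = 0.3408 g
% NaCl = 0.3408 / 1.015 × 100 = 33.58 %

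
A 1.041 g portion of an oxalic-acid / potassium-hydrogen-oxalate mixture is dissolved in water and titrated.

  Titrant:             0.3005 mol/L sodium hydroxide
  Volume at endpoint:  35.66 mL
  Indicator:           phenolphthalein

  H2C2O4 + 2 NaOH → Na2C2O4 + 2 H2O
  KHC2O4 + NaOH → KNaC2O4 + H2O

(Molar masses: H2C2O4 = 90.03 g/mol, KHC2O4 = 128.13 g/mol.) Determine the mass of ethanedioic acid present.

0.1798 g

n(NaOH) = 0.03566 × 0.3005 = 0.01072 mol
Let x = n(H2C2O4), y = n(KHC2O4).
Titrant: 2x + 1y = 0.01072;  mass: 90.03x + 128.13y = 1.041
Solving, x = 1.997 × 10^-3 mol, y = 6.721 × 10^-3 mol
mass of H2C2O4 = 1.997 × 10^-3 × 90.03 = 0.1798 g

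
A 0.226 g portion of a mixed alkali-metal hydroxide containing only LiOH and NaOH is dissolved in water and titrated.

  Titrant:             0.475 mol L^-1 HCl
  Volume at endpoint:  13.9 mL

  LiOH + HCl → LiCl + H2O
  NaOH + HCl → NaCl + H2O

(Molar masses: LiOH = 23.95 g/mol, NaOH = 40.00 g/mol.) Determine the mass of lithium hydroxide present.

n(HCl) = 0.0139 × 0.475 = 6.60 × 10^-3 mol
Let x = n(LiOH), y = n(NaOH).
Titrant: 1x + 1y = 6.60 × 10^-3;  mass: 23.95x + 40.00y = 0.226
Solving, x = 2.37 × 10^-3 mol, y = 4.23 × 10^-3 mol
mass of LiOH = 2.37 × 10^-3 × 23.95 = 0.0569 g

0.0569 g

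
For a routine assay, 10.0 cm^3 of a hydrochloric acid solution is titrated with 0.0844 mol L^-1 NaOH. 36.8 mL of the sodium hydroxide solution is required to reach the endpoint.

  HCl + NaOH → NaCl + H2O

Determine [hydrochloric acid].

0.311 mol/L

n(NaOH) = 0.0368 L × 0.0844 mol/L = 3.11 × 10^-3 mol
n(HCl) = 3.11 × 10^-3 mol (1:1 mole ratio)
[HCl] = 3.11 × 10^-3 mol / 0.0100 L = 0.311 mol/L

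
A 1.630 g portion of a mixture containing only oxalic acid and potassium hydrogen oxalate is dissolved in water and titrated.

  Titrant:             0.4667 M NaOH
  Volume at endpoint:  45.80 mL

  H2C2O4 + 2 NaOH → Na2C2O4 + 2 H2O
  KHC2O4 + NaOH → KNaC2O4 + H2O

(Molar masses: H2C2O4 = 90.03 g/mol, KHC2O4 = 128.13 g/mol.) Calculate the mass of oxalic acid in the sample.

0.6005 g

n(NaOH) = 0.04580 × 0.4667 = 0.02137 mol
Let x = n(H2C2O4), y = n(KHC2O4).
Titrant: 2x + 1y = 0.02137;  mass: 90.03x + 128.13y = 1.630
Solving, x = 6.670 × 10^-3 mol, y = 8.035 × 10^-3 mol
mass of H2C2O4 = 6.670 × 10^-3 × 90.03 = 0.6005 g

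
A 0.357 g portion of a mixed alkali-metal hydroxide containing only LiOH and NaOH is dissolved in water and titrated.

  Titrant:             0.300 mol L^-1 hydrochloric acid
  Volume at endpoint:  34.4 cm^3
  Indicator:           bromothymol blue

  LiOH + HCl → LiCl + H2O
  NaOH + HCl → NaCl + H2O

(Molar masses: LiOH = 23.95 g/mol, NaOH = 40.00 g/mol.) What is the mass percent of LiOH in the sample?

n(HCl) = 0.0344 × 0.300 = 0.0103 mol
Let x = n(LiOH), y = n(NaOH).
Titrant: 1x + 1y = 0.0103;  mass: 23.95x + 40.00y = 0.357
Solving, x = 3.48 × 10^-3 mol, y = 6.84 × 10^-3 mol
mass of LiOH = 3.48 × 10^-3 × 23.95 = 0.0833 g
% LiOH = 0.0833 / 0.357 × 100 = 23.3 %

23.3 %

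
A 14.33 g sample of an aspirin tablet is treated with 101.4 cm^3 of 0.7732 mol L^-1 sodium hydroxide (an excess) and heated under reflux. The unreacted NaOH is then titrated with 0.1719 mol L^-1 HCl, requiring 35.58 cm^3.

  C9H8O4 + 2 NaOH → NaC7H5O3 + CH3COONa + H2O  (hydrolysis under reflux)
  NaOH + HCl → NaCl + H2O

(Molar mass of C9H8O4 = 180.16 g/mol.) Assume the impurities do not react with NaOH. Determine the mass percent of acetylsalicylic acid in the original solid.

n(NaOH) added = 0.1014 × 0.7732 = 0.07840 mol
n(HCl) used in back-titration = 0.03558 × 0.1719 = 6.116 × 10^-3 mol
n(NaOH) left over = 6.116 × 10^-3 mol (1:1 ratio)
n(NaOH) consumed by analyte = 0.07840 − 6.116 × 10^-3 = 0.07229 mol
From the 1:2 ratio, n(C9H8O4) = 1/2 × 0.07229 = 0.03614 mol
mass of C9H8O4 = 0.03614 × 180.16 = 6.512 g
% C9H8O4 = 6.512 / 14.33 × 100 = 45.44 %

45.44 %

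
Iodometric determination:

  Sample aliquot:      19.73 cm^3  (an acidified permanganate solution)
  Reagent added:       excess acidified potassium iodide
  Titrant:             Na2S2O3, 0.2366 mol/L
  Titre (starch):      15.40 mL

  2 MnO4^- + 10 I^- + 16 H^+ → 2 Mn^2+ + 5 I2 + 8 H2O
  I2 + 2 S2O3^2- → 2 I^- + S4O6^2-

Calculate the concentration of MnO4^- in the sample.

0.03694 mol/L

n(S2O3^2-) = 0.01540 × 0.2366 = 3.644 × 10^-3 mol
n(I2) = n(S2O3^2-)/2 = 1.822 × 10^-3 mol
From the 2:5 ratio, n(MnO4^-) in the aliquot = 2/5 × 1.822 × 10^-3 = 7.287 × 10^-4 mol
[MnO4^-] = 7.287 × 10^-4 / 0.01973 = 0.03694 mol/L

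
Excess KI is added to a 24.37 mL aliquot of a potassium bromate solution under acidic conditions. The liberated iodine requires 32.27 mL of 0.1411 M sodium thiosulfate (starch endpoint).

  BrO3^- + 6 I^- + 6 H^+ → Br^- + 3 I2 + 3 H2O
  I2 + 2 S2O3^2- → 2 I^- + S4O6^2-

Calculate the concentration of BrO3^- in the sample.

n(S2O3^2-) = 0.03227 × 0.1411 = 4.553 × 10^-3 mol
n(I2) = n(S2O3^2-)/2 = 2.277 × 10^-3 mol
From the 1:3 ratio, n(BrO3^-) in the aliquot = 1/3 × 2.277 × 10^-3 = 7.589 × 10^-4 mol
[BrO3^-] = 7.589 × 10^-4 / 0.02437 = 0.03114 mol/L

0.03114 M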